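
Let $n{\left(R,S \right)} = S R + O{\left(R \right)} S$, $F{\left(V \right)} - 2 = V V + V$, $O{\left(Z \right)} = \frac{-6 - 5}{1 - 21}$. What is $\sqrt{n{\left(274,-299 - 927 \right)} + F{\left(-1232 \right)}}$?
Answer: $\frac{\sqrt{117999570}}{10} \approx 1086.3$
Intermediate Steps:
$O{\left(Z \right)} = \frac{11}{20}$ ($O{\left(Z \right)} = - \frac{11}{-20} = \left(-11\right) \left(- \frac{1}{20}\right) = \frac{11}{20}$)
$F{\left(V \right)} = 2 + V + V^{2}$ ($F{\left(V \right)} = 2 + \left(V V + V\right) = 2 + \left(V^{2} + V\right) = 2 + \left(V + V^{2}\right) = 2 + V + V^{2}$)
$n{\left(R,S \right)} = \frac{11 S}{20} + R S$ ($n{\left(R,S \right)} = S R + \frac{11 S}{20} = R S + \frac{11 S}{20} = \frac{11 S}{20} + R S$)
$\sqrt{n{\left(274,-299 - 927 \right)} + F{\left(-1232 \right)}} = \sqrt{\frac{\left(-299 - 927\right) \left(11 + 20 \cdot 274\right)}{20} + \left(2 - 1232 + \left(-1232\right)^{2}\right)} = \sqrt{\frac{1}{20} \left(-1226\right) \left(11 + 5480\right) + \left(2 - 1232 + 1517824\right)} = \sqrt{\frac{1}{20} \left(-1226\right) 5491 + 1516594} = \sqrt{- \frac{3365983}{10} + 1516594} = \sqrt{\frac{11799957}{10}} = \frac{\sqrt{117999570}}{10}$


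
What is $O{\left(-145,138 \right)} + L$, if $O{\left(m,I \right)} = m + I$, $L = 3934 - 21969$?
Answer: $-18042$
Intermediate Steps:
$L = -18035$ ($L = 3934 - 21969 = -18035$)
$O{\left(m,I \right)} = I + m$
$O{\left(-145,138 \right)} + L = \left(138 - 145\right) - 18035 = -7 - 18035 = -18042$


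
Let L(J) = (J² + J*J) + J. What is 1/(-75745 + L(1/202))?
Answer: -10201/772674694 ≈ -1.3202e-5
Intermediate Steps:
L(J) = J + 2*J² (L(J) = (J² + J²) + J = 2*J² + J = J + 2*J²)
1/(-75745 + L(1/202)) = 1/(-75745 + (1 + 2/202)/202) = 1/(-75745 + (1 + 2*(1/202))/202) = 1/(-75745 + (1 + 1/101)/202) = 1/(-75745 + (1/202)*(102/101)) = 1/(-75745 + 51/10201) = 1/(-772674694/10201) = -10201/772674694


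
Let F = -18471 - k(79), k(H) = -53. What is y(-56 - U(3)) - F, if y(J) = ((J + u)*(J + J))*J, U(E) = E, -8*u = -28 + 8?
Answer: -374935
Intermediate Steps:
u = 5/2 (u = -(-28 + 8)/8 = -⅛*(-20) = 5/2 ≈ 2.5000)
y(J) = 2*J²*(5/2 + J) (y(J) = ((J + 5/2)*(J + J))*J = ((5/2 + J)*(2*J))*J = (2*J*(5/2 + J))*J = 2*J²*(5/2 + J))
F = -18418 (F = -18471 - 1*(-53) = -18471 + 53 = -18418)
y(-56 - U(3)) - F = (-56 - 1*3)²*(5 + 2*(-56 - 1*3)) - 1*(-18418) = (-56 - 3)²*(5 + 2*(-56 - 3)) + 18418 = (-59)²*(5 + 2*(-59)) + 18418 = 3481*(5 - 118) + 18418 = 3481*(-113) + 18418 = -393353 + 18418 = -374935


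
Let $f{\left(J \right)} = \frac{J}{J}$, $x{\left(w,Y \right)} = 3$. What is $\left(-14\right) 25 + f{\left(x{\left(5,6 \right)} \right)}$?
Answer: $-349$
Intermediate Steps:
$f{\left(J \right)} = 1$
$\left(-14\right) 25 + f{\left(x{\left(5,6 \right)} \right)} = \left(-14\right) 25 + 1 = -350 + 1 = -349$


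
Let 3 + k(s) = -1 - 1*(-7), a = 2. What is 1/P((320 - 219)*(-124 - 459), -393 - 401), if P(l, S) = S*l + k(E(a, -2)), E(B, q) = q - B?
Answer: 1/46753105 ≈ 2.1389e-8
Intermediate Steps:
k(s) = 3 (k(s) = -3 + (-1 - 1*(-7)) = -3 + (-1 + 7) = -3 + 6 = 3)
P(l, S) = 3 + S*l (P(l, S) = S*l + 3 = 3 + S*l)
1/P((320 - 219)*(-124 - 459), -393 - 401) = 1/(3 + (-393 - 401)*((320 - 219)*(-124 - 459))) = 1/(3 - 80194*(-583)) = 1/(3 - 794*(-58883)) = 1/(3 + 46753102) = 1/46753105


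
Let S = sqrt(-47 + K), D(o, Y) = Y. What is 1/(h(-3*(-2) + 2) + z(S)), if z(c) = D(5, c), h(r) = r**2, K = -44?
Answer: 64/4187 - I*sqrt(91)/4187 ≈ 0.015285 - 0.0022783*I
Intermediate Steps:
S = I*sqrt(91) (S = sqrt(-47 - 44) = sqrt(-91) = I*sqrt(91) ≈ 9.5394*I)
z(c) = c
1/(h(-3*(-2) + 2) + z(S)) = 1/((-3*(-2) + 2)**2 + I*sqrt(91)) = 1/((6 + 2)**2 + I*sqrt(91)) = 1/(8**2 + I*sqrt(91)) = 1/(64 + I*sqrt(91))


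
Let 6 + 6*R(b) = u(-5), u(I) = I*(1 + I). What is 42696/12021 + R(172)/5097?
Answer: 217649561/61271037 ≈ 3.5522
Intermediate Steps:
R(b) = 7/3 (R(b) = -1 + (-5*(1 - 5))/6 = -1 + (-5*(-4))/6 = -1 + (1/6)*20 = -1 + 10/3 = 7/3)
42696/12021 + R(172)/5097 = 42696/12021 + (7/3)/5097 = 42696*(1/12021) + (7/3)*(1/5097) = 14232/4007 + 7/15291 = 217649561/61271037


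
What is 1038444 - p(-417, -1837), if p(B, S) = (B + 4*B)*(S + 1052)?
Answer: -598281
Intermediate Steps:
p(B, S) = 5*B*(1052 + S) (p(B, S) = (5*B)*(1052 + S) = 5*B*(1052 + S))
1038444 - p(-417, -1837) = 1038444 - 5*(-417)*(1052 - 1837) = 1038444 - 5*(-417)*(-785) = 1038444 - 1*1636725 = 1038444 - 1636725 = -598281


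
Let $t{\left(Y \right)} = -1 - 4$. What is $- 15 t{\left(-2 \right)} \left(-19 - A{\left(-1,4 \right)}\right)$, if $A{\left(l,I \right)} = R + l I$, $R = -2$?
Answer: $-975$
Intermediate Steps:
$A{\left(l,I \right)} = -2 + I l$ ($A{\left(l,I \right)} = -2 + l I = -2 + I l$)
$t{\left(Y \right)} = -5$
$- 15 t{\left(-2 \right)} \left(-19 - A{\left(-1,4 \right)}\right) = \left(-15\right) \left(-5\right) \left(-19 - \left(-2 + 4 \left(-1\right)\right)\right) = 75 \left(-19 - \left(-2 - 4\right)\right) = 75 \left(-19 - -6\right) = 75 \left(-19 + 6\right) = 75 \left(-13\right) = -975$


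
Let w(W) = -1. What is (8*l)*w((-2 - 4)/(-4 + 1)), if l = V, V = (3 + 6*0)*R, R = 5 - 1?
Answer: -96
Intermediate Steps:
R = 4
V = 12 (V = (3 + 6*0)*4 = (3 + 0)*4 = 3*4 = 12)
l = 12
(8*l)*w((-2 - 4)/(-4 + 1)) = (8*12)*(-1) = 96*(-1) = -96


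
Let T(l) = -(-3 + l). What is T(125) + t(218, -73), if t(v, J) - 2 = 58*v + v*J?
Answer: -3390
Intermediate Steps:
T(l) = 3 - l
t(v, J) = 2 + 58*v + J*v (t(v, J) = 2 + (58*v + v*J) = 2 + (58*v + J*v) = 2 + 58*v + J*v)
T(125) + t(218, -73) = (3 - 1*125) + (2 + 58*218 - 73*218) = (3 - 125) + (2 + 12644 - 15914) = -122 - 3268 = -3390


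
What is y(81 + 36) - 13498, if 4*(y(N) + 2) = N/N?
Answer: -53999/4 ≈ -13500.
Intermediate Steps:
y(N) = -7/4 (y(N) = -2 + (N/N)/4 = -2 + (¼)*1 = -2 + ¼ = -7/4)
y(81 + 36) - 13498 = -7/4 - 13498 = -53999/4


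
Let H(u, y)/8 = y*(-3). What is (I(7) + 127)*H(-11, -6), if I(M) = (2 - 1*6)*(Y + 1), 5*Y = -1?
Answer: 89136/5 ≈ 17827.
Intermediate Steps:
Y = -1/5 (Y = (1/5)*(-1) = -1/5 ≈ -0.20000)
H(u, y) = -24*y (H(u, y) = 8*(y*(-3)) = 8*(-3*y) = -24*y)
I(M) = -16/5 (I(M) = (2 - 1*6)*(-1/5 + 1) = (2 - 6)*(4/5) = -4*4/5 = -16/5)
(I(7) + 127)*H(-11, -6) = (-16/5 + 127)*(-24*(-6)) = (619/5)*144 = 89136/5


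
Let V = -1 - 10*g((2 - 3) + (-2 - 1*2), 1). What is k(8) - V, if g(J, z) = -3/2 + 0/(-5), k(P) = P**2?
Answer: 50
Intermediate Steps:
g(J, z) = -3/2 (g(J, z) = -3*1/2 + 0*(-1/5) = -3/2 + 0 = -3/2)
V = 14 (V = -1 - 10*(-3/2) = -1 + 15 = 14)
k(8) - V = 8**2 - 1*14 = 64 - 14 = 50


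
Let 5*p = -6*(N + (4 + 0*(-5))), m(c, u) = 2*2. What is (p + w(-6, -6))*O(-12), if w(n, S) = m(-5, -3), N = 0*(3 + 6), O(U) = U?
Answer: 48/5 ≈ 9.6000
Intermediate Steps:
N = 0 (N = 0*9 = 0)
m(c, u) = 4
w(n, S) = 4
p = -24/5 (p = (-6*(0 + (4 + 0*(-5))))/5 = (-6*(0 + (4 + 0)))/5 = (-6*(0 + 4))/5 = (-6*4)/5 = (⅕)*(-24) = -24/5 ≈ -4.8000)
(p + w(-6, -6))*O(-12) = (-24/5 + 4)*(-12) = -⅘*(-12) = 48/5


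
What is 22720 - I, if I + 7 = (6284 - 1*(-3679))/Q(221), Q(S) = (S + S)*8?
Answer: 80352709/3536 ≈ 22724.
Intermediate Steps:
Q(S) = 16*S (Q(S) = (2*S)*8 = 16*S)
I = -14789/3536 (I = -7 + (6284 - 1*(-3679))/((16*221)) = -7 + (6284 + 3679)/3536 = -7 + 9963*(1/3536) = -7 + 9963/3536 = -14789/3536 ≈ -4.1824)
22720 - I = 22720 - 1*(-14789/3536) = 22720 + 14789/3536 = 80352709/3536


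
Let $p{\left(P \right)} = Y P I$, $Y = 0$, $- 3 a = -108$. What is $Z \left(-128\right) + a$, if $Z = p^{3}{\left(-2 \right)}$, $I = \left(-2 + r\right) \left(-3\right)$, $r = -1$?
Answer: $36$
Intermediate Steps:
$a = 36$ ($a = \left(- \frac{1}{3}\right) \left(-108\right) = 36$)
$I = 9$ ($I = \left(-2 - 1\right) \left(-3\right) = \left(-3\right) \left(-3\right) = 9$)
$p{\left(P \right)} = 0$ ($p{\left(P \right)} = 0 P 9 = 0 \cdot 9 = 0$)
$Z = 0$ ($Z = 0^{3} = 0$)
$Z \left(-128\right) + a = 0 \left(-128\right) + 36 = 0 + 36 = 36$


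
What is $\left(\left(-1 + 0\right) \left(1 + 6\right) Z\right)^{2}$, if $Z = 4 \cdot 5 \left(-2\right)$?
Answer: $78400$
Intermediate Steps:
$Z = -40$ ($Z = 20 \left(-2\right) = -40$)
$\left(\left(-1 + 0\right) \left(1 + 6\right) Z\right)^{2} = \left(\left(-1 + 0\right) \left(1 + 6\right) \left(-40\right)\right)^{2} = \left(\left(-1\right) 7 \left(-40\right)\right)^{2} = \left(\left(-7\right) \left(-40\right)\right)^{2} = 280^{2} = 78400$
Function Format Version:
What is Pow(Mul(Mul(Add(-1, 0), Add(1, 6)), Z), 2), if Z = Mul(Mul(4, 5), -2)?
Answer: 78400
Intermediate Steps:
Z = -40 (Z = Mul(20, -2) = -40)
Pow(Mul(Mul(Add(-1, 0), Add(1, 6)), Z), 2) = Pow(Mul(Mul(Add(-1, 0), Add(1, 6)), -40), 2) = Pow(Mul(Mul(-1, 7), -40), 2) = Pow(Mul(-7, -40), 2) = Pow(280, 2) = 78400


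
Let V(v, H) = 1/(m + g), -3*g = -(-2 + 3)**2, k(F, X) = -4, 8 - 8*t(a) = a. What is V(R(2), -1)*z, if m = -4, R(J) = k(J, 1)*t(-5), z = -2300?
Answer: 6900/11 ≈ 627.27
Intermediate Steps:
t(a) = 1 - a/8
R(J) = -13/2 (R(J) = -4*(1 - 1/8*(-5)) = -4*(1 + 5/8) = -4*13/8 = -13/2)
g = 1/3 (g = -(-1)*(-2 + 3)**2/3 = -(-1)*1**2/3 = -(-1)/3 = -1/3*(-1) = 1/3 ≈ 0.33333)
V(v, H) = -3/11 (V(v, H) = 1/(-4 + 1/3) = 1/(-11/3) = -3/11)
V(R(2), -1)*z = -3/11*(-2300) = 6900/11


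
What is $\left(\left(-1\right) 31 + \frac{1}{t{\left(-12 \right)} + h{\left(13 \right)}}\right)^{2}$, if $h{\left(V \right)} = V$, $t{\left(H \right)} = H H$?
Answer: $\frac{23677956}{24649} \approx 960.61$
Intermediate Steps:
$t{\left(H \right)} = H^{2}$
$\left(\left(-1\right) 31 + \frac{1}{t{\left(-12 \right)} + h{\left(13 \right)}}\right)^{2} = \left(\left(-1\right) 31 + \frac{1}{\left(-12\right)^{2} + 13}\right)^{2} = \left(-31 + \frac{1}{144 + 13}\right)^{2} = \left(-31 + \frac{1}{157}\right)^{2} = \left(- \frac{4866}{157}\right)^{2} = \frac{23677956}{24649}$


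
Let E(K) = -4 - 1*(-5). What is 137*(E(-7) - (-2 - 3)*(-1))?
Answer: -548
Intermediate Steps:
E(K) = 1 (E(K) = -4 + 5 = 1)
137*(E(-7) - (-2 - 3)*(-1)) = 137*(1 - (-2 - 3)*(-1)) = 137*(1 - (-5)*(-1)) = 137*(1 - 1*5) = 137*(1 - 5) = 137*(-4) = -548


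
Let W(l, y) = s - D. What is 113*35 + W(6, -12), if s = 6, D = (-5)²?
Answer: 3936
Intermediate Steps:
D = 25
W(l, y) = -19 (W(l, y) = 6 - 1*25 = 6 - 25 = -19)
113*35 + W(6, -12) = 113*35 - 19 = 3955 - 19 = 3936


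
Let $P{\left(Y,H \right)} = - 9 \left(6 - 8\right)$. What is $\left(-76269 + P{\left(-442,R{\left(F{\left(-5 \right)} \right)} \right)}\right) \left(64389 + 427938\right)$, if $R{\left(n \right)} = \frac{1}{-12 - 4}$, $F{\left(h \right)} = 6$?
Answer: $-37540426077$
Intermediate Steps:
$R{\left(n \right)} = - \frac{1}{16}$ ($R{\left(n \right)} = \frac{1}{-16} = - \frac{1}{16}$)
$P{\left(Y,H \right)} = 18$ ($P{\left(Y,H \right)} = \left(-9\right) \left(-2\right) = 18$)
$\left(-76269 + P{\left(-442,R{\left(F{\left(-5 \right)} \right)} \right)}\right) \left(64389 + 427938\right) = \left(-76269 + 18\right) \left(64389 + 427938\right) = \left(-76251\right) 492327 = -37540426077$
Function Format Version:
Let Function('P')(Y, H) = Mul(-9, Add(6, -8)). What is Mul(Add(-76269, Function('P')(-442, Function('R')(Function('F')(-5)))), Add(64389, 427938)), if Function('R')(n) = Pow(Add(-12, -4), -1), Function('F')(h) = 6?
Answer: -37540426077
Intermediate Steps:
Function('R')(n) = Rational(-1, 16) (Function('R')(n) = Pow(-16, -1) = Rational(-1, 16))
Function('P')(Y, H) = 18 (Function('P')(Y, H) = Mul(-9, -2) = 18)
Mul(Add(-76269, Function('P')(-442, Function('R')(Function('F')(-5)))), Add(64389, 427938)) = Mul(Add(-76269, 18), Add(64389, 427938)) = Mul(-76251, 492327) = -37540426077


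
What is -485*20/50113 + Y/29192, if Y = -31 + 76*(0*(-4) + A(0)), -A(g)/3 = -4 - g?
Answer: -239012847/1462898696 ≈ -0.16338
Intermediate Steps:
A(g) = 12 + 3*g (A(g) = -3*(-4 - g) = 12 + 3*g)
Y = 881 (Y = -31 + 76*(0*(-4) + (12 + 3*0)) = -31 + 76*(0 + (12 + 0)) = -31 + 76*(0 + 12) = -31 + 76*12 = -31 + 912 = 881)
-485*20/50113 + Y/29192 = -485*20/50113 + 881/29192 = -1*9700*(1/50113) + 881*(1/29192) = -9700*1/50113 + 881/29192 = -9700/50113 + 881/29192 = -239012847/1462898696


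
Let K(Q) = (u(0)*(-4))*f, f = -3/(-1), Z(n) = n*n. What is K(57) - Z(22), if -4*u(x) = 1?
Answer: -481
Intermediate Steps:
u(x) = -¼ (u(x) = -¼*1 = -¼)
Z(n) = n²
f = 3 (f = -3*(-1) = 3)
K(Q) = 3 (K(Q) = -¼*(-4)*3 = 1*3 = 3)
K(57) - Z(22) = 3 - 1*22² = 3 - 1*484 = 3 - 484 = -481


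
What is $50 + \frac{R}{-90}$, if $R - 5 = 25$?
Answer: $\frac{149}{3} \approx 49.667$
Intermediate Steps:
$R = 30$ ($R = 5 + 25 = 30$)
$50 + \frac{R}{-90} = 50 + \frac{1}{-90} \cdot 30 = 50 - \frac{1}{3} = \frac{149}{3}$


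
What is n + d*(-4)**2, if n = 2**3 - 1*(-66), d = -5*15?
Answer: -1126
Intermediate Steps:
d = -75
n = 74 (n = 8 + 66 = 74)
n + d*(-4)**2 = 74 - 75*(-4)**2 = 74 - 75*16 = 74 - 1200 = -1126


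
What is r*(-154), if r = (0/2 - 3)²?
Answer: -1386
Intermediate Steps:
r = 9 (r = (0*(½) - 3)² = (0 - 3)² = (-3)² = 9)
r*(-154) = 9*(-154) = -1386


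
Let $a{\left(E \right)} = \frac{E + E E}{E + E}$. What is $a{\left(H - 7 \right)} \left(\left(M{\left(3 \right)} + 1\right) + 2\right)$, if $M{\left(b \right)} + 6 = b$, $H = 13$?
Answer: $0$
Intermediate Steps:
$M{\left(b \right)} = -6 + b$
$a{\left(E \right)} = \frac{E + E^{2}}{2 E}$
$a{\left(H - 7 \right)} \left(\left(M{\left(3 \right)} + 1\right) + 2\right) = \left(\frac{1}{2} + \frac{13 - 7}{2}\right) \left(\left(\left(-6 + 3\right) + 1\right) + 2\right) = \left(\frac{1}{2} + \frac{13 - 7}{2}\right) \left(\left(-3 + 1\right) + 2\right) = \left(\frac{1}{2} + \frac{1}{2} \cdot 6\right) \left(-2 + 2\right) = \left(\frac{1}{2} + 3\right) 0 = \frac{7}{2} \cdot 0 = 0$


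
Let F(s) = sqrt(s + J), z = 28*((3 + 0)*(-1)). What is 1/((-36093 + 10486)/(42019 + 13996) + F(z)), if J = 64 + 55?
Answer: 1434376105/109163089426 + 3137680225*sqrt(35)/109163089426 ≈ 0.18319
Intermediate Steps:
J = 119
z = -84 (z = 28*(3*(-1)) = 28*(-3) = -84)
F(s) = sqrt(119 + s) (F(s) = sqrt(s + 119) = sqrt(119 + s))
1/((-36093 + 10486)/(42019 + 13996) + F(z)) = 1/((-36093 + 10486)/(42019 + 13996) + sqrt(119 - 84)) = 1/(-25607/56015 + sqrt(35))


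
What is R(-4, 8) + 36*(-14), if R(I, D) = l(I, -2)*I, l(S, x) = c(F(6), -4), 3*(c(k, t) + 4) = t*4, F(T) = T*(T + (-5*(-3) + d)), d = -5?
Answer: -1400/3 ≈ -466.67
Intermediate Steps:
F(T) = T*(10 + T) (F(T) = T*(T + (-5*(-3) - 5)) = T*(T + (15 - 5)) = T*(T + 10) = T*(10 + T))
c(k, t) = -4 + 4*t/3 (c(k, t) = -4 + (t*4)/3 = -4 + (4*t)/3 = -4 + 4*t/3)
l(S, x) = -28/3 (l(S, x) = -4 + (4/3)*(-4) = -4 - 16/3 = -28/3)
R(I, D) = -28*I/3
R(-4, 8) + 36*(-14) = -28/3*(-4) + 36*(-14) = 112/3 - 504 = -1400/3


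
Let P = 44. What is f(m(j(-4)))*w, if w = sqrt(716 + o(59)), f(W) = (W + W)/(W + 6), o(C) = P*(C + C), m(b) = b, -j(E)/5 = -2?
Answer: 5*sqrt(1477)/2 ≈ 96.079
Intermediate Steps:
j(E) = 10 (j(E) = -5*(-2) = 10)
o(C) = 88*C (o(C) = 44*(C + C) = 44*(2*C) = 88*C)
f(W) = 2*W/(6 + W) (f(W) = (2*W)/(6 + W) = 2*W/(6 + W))
w = 2*sqrt(1477) (w = sqrt(716 + 88*59) = sqrt(716 + 5192) = sqrt(5908) = 2*sqrt(1477) ≈ 76.864)
f(m(j(-4)))*w = (2*10/(6 + 10))*(2*sqrt(1477)) = (2*10/16)*(2*sqrt(1477)) = (2*10*(1/16))*(2*sqrt(1477)) = 5*(2*sqrt(1477))/4 = 5*sqrt(1477)/2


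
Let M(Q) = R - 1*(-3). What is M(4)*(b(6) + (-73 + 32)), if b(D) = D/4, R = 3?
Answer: -237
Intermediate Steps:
b(D) = D/4 (b(D) = D*(1/4) = D/4)
M(Q) = 6 (M(Q) = 3 - 1*(-3) = 3 + 3 = 6)
M(4)*(b(6) + (-73 + 32)) = 6*((1/4)*6 + (-73 + 32)) = 6*(3/2 - 41) = 6*(-79/2) = -237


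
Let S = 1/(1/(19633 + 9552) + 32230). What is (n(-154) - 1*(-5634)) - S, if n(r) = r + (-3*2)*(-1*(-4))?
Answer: 5132091169071/940632551 ≈ 5456.0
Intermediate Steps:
n(r) = -24 + r (n(r) = r - 6*4 = r - 24 = -24 + r)
S = 29185/940632551 (S = 1/(1/29185 + 32230) = 1/(940632551/29185) = 29185/940632551 ≈ 3.1027e-5)
(n(-154) - 1*(-5634)) - S = ((-24 - 154) - 1*(-5634)) - 1*29185/940632551 = (-178 + 5634) - 29185/940632551 = 5456 - 29185/940632551 = 5132091169071/940632551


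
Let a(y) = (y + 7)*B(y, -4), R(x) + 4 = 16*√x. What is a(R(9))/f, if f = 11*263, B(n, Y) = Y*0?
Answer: 0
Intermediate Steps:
B(n, Y) = 0
R(x) = -4 + 16*√x
a(y) = 0 (a(y) = (y + 7)*0 = (7 + y)*0 = 0)
f = 2893
a(R(9))/f = 0/2893 = 0*(1/2893) = 0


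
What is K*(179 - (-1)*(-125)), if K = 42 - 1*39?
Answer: 162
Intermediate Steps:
K = 3 (K = 42 - 39 = 3)
K*(179 - (-1)*(-125)) = 3*(179 - (-1)*(-125)) = 3*(179 - 1*125) = 3*(179 - 125) = 3*54 = 162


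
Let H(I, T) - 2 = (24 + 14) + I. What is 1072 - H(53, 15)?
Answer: 979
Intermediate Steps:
H(I, T) = 40 + I (H(I, T) = 2 + ((24 + 14) + I) = 2 + (38 + I) = 40 + I)
1072 - H(53, 15) = 1072 - (40 + 53) = 1072 - 1*93 = 1072 - 93 = 979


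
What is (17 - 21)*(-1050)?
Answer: 4200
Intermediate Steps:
(17 - 21)*(-1050) = -4*(-1050) = 4200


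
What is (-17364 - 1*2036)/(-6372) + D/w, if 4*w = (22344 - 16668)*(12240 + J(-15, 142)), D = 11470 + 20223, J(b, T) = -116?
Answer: 27829891183/9135300636 ≈ 3.0464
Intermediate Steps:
D = 31693
w = 17203956 (w = ((22344 - 16668)*(12240 - 116))/4 = (5676*12124)/4 = (1/4)*68815824 = 17203956)
(-17364 - 1*2036)/(-6372) + D/w = (-17364 - 1*2036)/(-6372) + 31693/17203956 = (-17364 - 2036)*(-1/6372) + 31693*(1/17203956) = -19400*(-1/6372) + 31693/17203956 = 4850/1593 + 31693/17203956 = 27829891183/9135300636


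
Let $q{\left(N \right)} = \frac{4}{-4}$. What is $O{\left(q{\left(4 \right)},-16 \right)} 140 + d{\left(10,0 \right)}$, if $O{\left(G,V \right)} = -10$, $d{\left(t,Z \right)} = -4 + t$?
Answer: $-1394$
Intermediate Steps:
$q{\left(N \right)} = -1$ ($q{\left(N \right)} = 4 \left(- \frac{1}{4}\right) = -1$)
$O{\left(q{\left(4 \right)},-16 \right)} 140 + d{\left(10,0 \right)} = \left(-10\right) 140 + \left(-4 + 10\right) = -1400 + 6 = -1394$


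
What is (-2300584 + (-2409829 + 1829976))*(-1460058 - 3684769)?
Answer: 14819350049399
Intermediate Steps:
(-2300584 + (-2409829 + 1829976))*(-1460058 - 3684769) = (-2300584 - 579853)*(-5144827) = -2880437*(-5144827) = 14819350049399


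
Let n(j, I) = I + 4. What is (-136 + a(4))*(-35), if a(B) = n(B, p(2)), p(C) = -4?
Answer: 4760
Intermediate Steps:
n(j, I) = 4 + I
a(B) = 0 (a(B) = 4 - 4 = 0)
(-136 + a(4))*(-35) = (-136 + 0)*(-35) = -136*(-35) = 4760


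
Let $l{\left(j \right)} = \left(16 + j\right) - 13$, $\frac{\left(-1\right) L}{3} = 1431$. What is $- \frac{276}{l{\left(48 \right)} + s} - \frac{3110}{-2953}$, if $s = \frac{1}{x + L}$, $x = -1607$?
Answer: $- \frac{3872869310}{888554747} \approx -4.3586$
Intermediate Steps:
$L = -4293$ ($L = \left(-3\right) 1431 = -4293$)
$l{\left(j \right)} = 3 + j$
$s = - \frac{1}{5900}$ ($s = \frac{1}{-1607 - 4293} = \frac{1}{-5900} = - \frac{1}{5900} \approx -0.00016949$)
$- \frac{276}{l{\left(48 \right)} + s} - \frac{3110}{-2953} = - \frac{276}{\left(3 + 48\right) - \frac{1}{5900}} - \frac{3110}{-2953} = - \frac{276}{51 - \frac{1}{5900}} - - \frac{3110}{2953} = - \frac{276}{\frac{300899}{5900}} + \frac{3110}{2953} = \left(-276\right) \frac{5900}{300899} + \frac{3110}{2953} = - \frac{1628400}{300899} + \frac{3110}{2953} = - \frac{3872869310}{888554747}$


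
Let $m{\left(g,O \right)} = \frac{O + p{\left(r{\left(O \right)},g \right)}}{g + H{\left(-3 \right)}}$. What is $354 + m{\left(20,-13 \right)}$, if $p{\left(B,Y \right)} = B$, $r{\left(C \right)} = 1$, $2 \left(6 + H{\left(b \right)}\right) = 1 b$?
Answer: $\frac{8826}{25} \approx 353.04$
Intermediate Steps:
$H{\left(b \right)} = -6 + \frac{b}{2}$ ($H{\left(b \right)} = -6 + \frac{1 b}{2} = -6 + \frac{b}{2}$)
$m{\left(g,O \right)} = \frac{1 + O}{- \frac{15}{2} + g}$ ($m{\left(g,O \right)} = \frac{O + 1}{g + \left(-6 + \frac{1}{2} \left(-3\right)\right)} = \frac{1 + O}{g - \frac{15}{2}} = \frac{1 + O}{- \frac{15}{2} + g}$)
$354 + m{\left(20,-13 \right)} = 354 + \frac{2 \left(1 - 13\right)}{-15 + 2 \cdot 20} = 354 + 2 \frac{1}{-15 + 40} \left(-12\right) = 354 + 2 \cdot \frac{1}{25} \left(-12\right) = 354 - \frac{24}{25} = \frac{8826}{25}$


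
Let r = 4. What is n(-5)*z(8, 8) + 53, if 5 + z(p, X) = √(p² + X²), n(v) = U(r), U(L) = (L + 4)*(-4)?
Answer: 213 - 256*√2 ≈ -149.04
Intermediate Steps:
U(L) = -16 - 4*L (U(L) = (4 + L)*(-4) = -16 - 4*L)
n(v) = -32 (n(v) = -16 - 4*4 = -16 - 16 = -32)
z(p, X) = -5 + √(X² + p²) (z(p, X) = -5 + √(p² + X²) = -5 + √(X² + p²))
n(-5)*z(8, 8) + 53 = -32*(-5 + √(8² + 8²)) + 53 = -32*(-5 + √(64 + 64)) + 53 = -32*(-5 + √128) + 53 = -32*(-5 + 8*√2) + 53 = (160 - 256*√2) + 53 = 213 - 256*√2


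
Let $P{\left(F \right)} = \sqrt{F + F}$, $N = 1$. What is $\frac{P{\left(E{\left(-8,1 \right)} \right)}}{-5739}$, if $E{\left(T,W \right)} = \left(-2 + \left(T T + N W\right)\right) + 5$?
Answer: $- \frac{2 \sqrt{34}}{5739} \approx -0.002032$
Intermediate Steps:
$E{\left(T,W \right)} = 3 + W + T^{2}$ ($E{\left(T,W \right)} = \left(-2 + \left(T T + 1 W\right)\right) + 5 = \left(-2 + \left(T^{2} + W\right)\right) + 5 = \left(-2 + \left(W + T^{2}\right)\right) + 5 = \left(-2 + W + T^{2}\right) + 5 = 3 + W + T^{2}$)
$P{\left(F \right)} = \sqrt{2} \sqrt{F}$ ($P{\left(F \right)} = \sqrt{2 F} = \sqrt{2} \sqrt{F}$)
$\frac{P{\left(E{\left(-8,1 \right)} \right)}}{-5739} = \frac{\sqrt{2} \sqrt{3 + 1 + \left(-8\right)^{2}}}{-5739} = \sqrt{2} \sqrt{3 + 1 + 64} \left(- \frac{1}{5739}\right) = \sqrt{2} \sqrt{68} \left(- \frac{1}{5739}\right) = \sqrt{2} \cdot 2 \sqrt{17} \left(- \frac{1}{5739}\right) = 2 \sqrt{34} \left(- \frac{1}{5739}\right) = - \frac{2 \sqrt{34}}{5739}$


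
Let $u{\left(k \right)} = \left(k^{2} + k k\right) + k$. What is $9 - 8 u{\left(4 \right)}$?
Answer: $-279$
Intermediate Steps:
$u{\left(k \right)} = k + 2 k^{2}$ ($u{\left(k \right)} = \left(k^{2} + k^{2}\right) + k = 2 k^{2} + k = k + 2 k^{2}$)
$9 - 8 u{\left(4 \right)} = 9 - 8 \cdot 4 \left(1 + 2 \cdot 4\right) = 9 - 8 \cdot 4 \left(1 + 8\right) = 9 - 8 \cdot 4 \cdot 9 = 9 - 288 = -279$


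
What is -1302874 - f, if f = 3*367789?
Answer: -2406241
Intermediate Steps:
f = 1103367
-1302874 - f = -1302874 - 1*1103367 = -1302874 - 1103367 = -2406241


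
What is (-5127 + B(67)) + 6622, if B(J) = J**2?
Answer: 5984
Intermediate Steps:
(-5127 + B(67)) + 6622 = (-5127 + 67**2) + 6622 = (-5127 + 4489) + 6622 = -638 + 6622 = 5984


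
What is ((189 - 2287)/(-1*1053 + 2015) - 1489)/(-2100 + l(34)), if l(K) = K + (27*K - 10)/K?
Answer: 2032231/2779218 ≈ 0.73122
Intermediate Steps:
l(K) = K + (-10 + 27*K)/K
((189 - 2287)/(-1*1053 + 2015) - 1489)/(-2100 + l(34)) = ((189 - 2287)/(-1*1053 + 2015) - 1489)/(-2100 + (27 + 34 - 10/34)) = (-2098/(-1053 + 2015) - 1489)/(-2100 + (27 + 34 - 10*1/34)) = (-2098/962 - 1489)/(-2100 + (27 + 34 - 5/17)) = (-2098*1/962 - 1489)/(-2100 + 1032/17) = (-1049/481 - 1489)/(-34668/17) = -717258/481*(-17/34668) = 2032231/2779218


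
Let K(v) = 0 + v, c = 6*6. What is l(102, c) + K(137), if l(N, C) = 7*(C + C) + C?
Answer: 677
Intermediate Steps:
c = 36
l(N, C) = 15*C (l(N, C) = 7*(2*C) + C = 14*C + C = 15*C)
K(v) = v
l(102, c) + K(137) = 15*36 + 137 = 540 + 137 = 677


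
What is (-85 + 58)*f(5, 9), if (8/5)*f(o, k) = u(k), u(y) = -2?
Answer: 135/4 ≈ 33.750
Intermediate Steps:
f(o, k) = -5/4 (f(o, k) = (5/8)*(-2) = -5/4)
(-85 + 58)*f(5, 9) = (-85 + 58)*(-5/4) = -27*(-5/4) = 135/4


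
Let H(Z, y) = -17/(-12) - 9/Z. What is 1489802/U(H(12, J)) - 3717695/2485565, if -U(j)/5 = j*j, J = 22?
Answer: -3332707172707/4971130 ≈ -6.7041e+5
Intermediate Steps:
H(Z, y) = 17/12 - 9/Z (H(Z, y) = -17*(-1/12) - 9/Z = 17/12 - 9/Z)
U(j) = -5*j**2 (U(j) = -5*j*j = -5*j**2)
1489802/U(H(12, J)) - 3717695/2485565 = 1489802/((-5*(17/12 - 9/12)**2)) - 3717695/2485565 = 1489802/((-5*(17/12 - 9*1/12)**2)) - 3717695*1/2485565 = 1489802/((-5*(17/12 - 3/4)**2)) - 743539/497113 = 1489802/((-5*(2/3)**2)) - 743539/497113 = 1489802/((-5*4/9)) - 743539/497113 = 1489802/(-20/9) - 743539/497113 = 1489802*(-9/20) - 743539/497113 = -6704109/10 - 743539/497113 = -3332707172707/4971130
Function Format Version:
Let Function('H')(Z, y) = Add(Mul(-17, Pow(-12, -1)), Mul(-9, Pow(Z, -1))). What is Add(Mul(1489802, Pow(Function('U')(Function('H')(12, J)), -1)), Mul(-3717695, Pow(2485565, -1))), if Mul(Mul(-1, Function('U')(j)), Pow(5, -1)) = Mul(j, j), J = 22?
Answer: Rational(-3332707172707, 4971130) ≈ -6.7041e+5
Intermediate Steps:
Function('H')(Z, y) = Add(Rational(17, 12), Mul(-9, Pow(Z, -1))) (Function('H')(Z, y) = Add(Mul(-17, Rational(-1, 12)), Mul(-9, Pow(Z, -1))) = Add(Rational(17, 12), Mul(-9, Pow(Z, -1))))
Function('U')(j) = Mul(-5, Pow(j, 2)) (Function('U')(j) = Mul(-5, Mul(j, j)) = Mul(-5, Pow(j, 2)))
Add(Mul(1489802, Pow(Function('U')(Function('H')(12, J)), -1)), Mul(-3717695, Pow(2485565, -1))) = Add(Mul(1489802, Pow(Mul(-5, Pow(Add(Rational(17, 12), Mul(-9, Pow(12, -1))), 2)), -1)), Mul(-3717695, Pow(2485565, -1))) = Add(Mul(1489802, Pow(Mul(-5, Pow(Add(Rational(17, 12), Mul(-9, Rational(1, 12))), 2)), -1)), Mul(-3717695, Rational(1, 2485565))) = Add(Mul(1489802, Pow(Mul(-5, Pow(Add(Rational(17, 12), Rational(-3, 4)), 2)), -1)), Rational(-743539, 497113)) = Add(Mul(1489802, Pow(Mul(-5, Pow(Rational(2, 3), 2)), -1)), Rational(-743539, 497113)) = Add(Mul(1489802, Pow(Mul(-5, Rational(4, 9)), -1)), Rational(-743539, 497113)) = Add(Mul(1489802, Pow(Rational(-20, 9), -1)), Rational(-743539, 497113)) = Add(Mul(1489802, Rational(-9, 20)), Rational(-743539, 497113)) = Add(Rational(-6704109, 10), Rational(-743539, 497113)) = Rational(-3332707172707, 4971130)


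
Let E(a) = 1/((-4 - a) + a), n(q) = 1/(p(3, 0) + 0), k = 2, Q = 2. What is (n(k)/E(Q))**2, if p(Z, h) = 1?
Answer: 16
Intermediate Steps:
n(q) = 1 (n(q) = 1/(1 + 0) = 1/1 = 1)
E(a) = -1/4 (E(a) = 1/(-4) = -1/4)
(n(k)/E(Q))**2 = (1/(-1/4))**2 = (1*(-4))**2 = (-4)**2 = 16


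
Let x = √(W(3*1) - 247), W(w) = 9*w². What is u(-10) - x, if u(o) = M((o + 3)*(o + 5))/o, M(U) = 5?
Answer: -½ - I*√166 ≈ -0.5 - 12.884*I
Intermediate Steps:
u(o) = 5/o
x = I*√166 (x = √(9*(3*1)² - 247) = √(9*3² - 247) = √(9*9 - 247) = √(81 - 247) = √(-166) = I*√166 ≈ 12.884*I)
u(-10) - x = 5/(-10) - I*√166 = 5*(-⅒) - I*√166 = -½ - I*√166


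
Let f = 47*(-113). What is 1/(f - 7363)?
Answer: -1/12674 ≈ -7.8902e-5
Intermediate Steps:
f = -5311
1/(f - 7363) = 1/(-5311 - 7363) = 1/(-12674) = -1/12674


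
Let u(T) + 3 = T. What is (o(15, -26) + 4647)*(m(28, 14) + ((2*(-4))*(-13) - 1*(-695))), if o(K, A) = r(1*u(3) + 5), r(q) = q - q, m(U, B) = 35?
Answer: 3875598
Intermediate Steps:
u(T) = -3 + T
r(q) = 0
o(K, A) = 0
(o(15, -26) + 4647)*(m(28, 14) + ((2*(-4))*(-13) - 1*(-695))) = (0 + 4647)*(35 + ((2*(-4))*(-13) - 1*(-695))) = 4647*(35 + (-8*(-13) + 695)) = 4647*(35 + (104 + 695)) = 4647*(35 + 799) = 4647*834 = 3875598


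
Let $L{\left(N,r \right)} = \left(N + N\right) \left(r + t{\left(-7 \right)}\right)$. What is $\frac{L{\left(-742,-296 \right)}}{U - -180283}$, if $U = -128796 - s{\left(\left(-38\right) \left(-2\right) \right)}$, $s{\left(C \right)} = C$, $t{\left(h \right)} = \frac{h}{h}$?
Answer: $\frac{437780}{51411} \approx 8.5153$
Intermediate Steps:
$t{\left(h \right)} = 1$
$L{\left(N,r \right)} = 2 N \left(1 + r\right)$ ($L{\left(N,r \right)} = \left(N + N\right) \left(r + 1\right) = 2 N \left(1 + r\right)$)
$U = -128872$ ($U = -128796 - \left(-38\right) \left(-2\right) = -128796 - 76 = -128872$)
$\frac{L{\left(-742,-296 \right)}}{U - -180283} = \frac{2 \left(-742\right) \left(1 - 296\right)}{-128872 - -180283} = \frac{2 \left(-742\right) \left(-295\right)}{-128872 + 180283} = \frac{437780}{51411}$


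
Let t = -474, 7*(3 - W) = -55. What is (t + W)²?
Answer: 10510564/49 ≈ 2.1450e+5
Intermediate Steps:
W = 76/7 (W = 3 - ⅐*(-55) = 3 + 55/7 = 76/7 ≈ 10.857)
(t + W)² = (-474 + 76/7)² = (-3242/7)² = 10510564/49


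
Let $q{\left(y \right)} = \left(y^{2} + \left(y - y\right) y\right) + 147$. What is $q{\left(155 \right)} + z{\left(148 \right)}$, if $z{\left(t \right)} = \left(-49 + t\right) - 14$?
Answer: $24257$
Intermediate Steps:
$z{\left(t \right)} = -63 + t$
$q{\left(y \right)} = 147 + y^{2}$ ($q{\left(y \right)} = \left(y^{2} + 0 y\right) + 147 = \left(y^{2} + 0\right) + 147 = y^{2} + 147 = 147 + y^{2}$)
$q{\left(155 \right)} + z{\left(148 \right)} = \left(147 + 155^{2}\right) + \left(-63 + 148\right) = \left(147 + 24025\right) + 85 = 24172 + 85 = 24257$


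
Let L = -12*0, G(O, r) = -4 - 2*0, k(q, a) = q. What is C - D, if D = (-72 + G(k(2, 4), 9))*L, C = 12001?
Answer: 12001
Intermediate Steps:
G(O, r) = -4 (G(O, r) = -4 + 0 = -4)
L = 0
D = 0 (D = (-72 - 4)*0 = -76*0 = 0)
C - D = 12001 - 1*0 = 12001 + 0 = 12001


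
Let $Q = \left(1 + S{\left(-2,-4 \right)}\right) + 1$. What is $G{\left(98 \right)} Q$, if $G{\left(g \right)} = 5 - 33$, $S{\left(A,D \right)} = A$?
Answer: $0$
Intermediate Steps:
$G{\left(g \right)} = -28$ ($G{\left(g \right)} = 5 - 33 = -28$)
$Q = 0$ ($Q = \left(1 - 2\right) + 1 = -1 + 1 = 0$)
$G{\left(98 \right)} Q = \left(-28\right) 0 = 0$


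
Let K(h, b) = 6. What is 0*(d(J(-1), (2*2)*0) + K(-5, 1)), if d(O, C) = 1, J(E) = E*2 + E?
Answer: 0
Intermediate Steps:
J(E) = 3*E (J(E) = 2*E + E = 3*E)
0*(d(J(-1), (2*2)*0) + K(-5, 1)) = 0*(1 + 6) = 0*7 = 0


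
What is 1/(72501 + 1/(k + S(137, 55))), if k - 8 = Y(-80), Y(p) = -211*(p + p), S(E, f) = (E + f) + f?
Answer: 34015/2466121516 ≈ 1.3793e-5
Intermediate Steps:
S(E, f) = E + 2*f
Y(p) = -422*p
k = 33768 (k = 8 - 422*(-80) = 8 + 33760 = 33768)
1/(72501 + 1/(k + S(137, 55))) = 1/(72501 + 1/(33768 + (137 + 2*55))) = 1/(72501 + 1/(33768 + (137 + 110))) = 1/(72501 + 1/(33768 + 247)) = 1/(72501 + 1/34015) = 1/(2466121516/34015) = 34015/2466121516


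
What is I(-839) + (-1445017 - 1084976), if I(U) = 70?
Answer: -2529923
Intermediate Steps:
I(-839) + (-1445017 - 1084976) = 70 + (-1445017 - 1084976) = 70 - 2529993 = -2529923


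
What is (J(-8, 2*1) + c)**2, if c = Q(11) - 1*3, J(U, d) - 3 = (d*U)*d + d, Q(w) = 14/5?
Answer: 18496/25 ≈ 739.84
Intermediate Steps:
Q(w) = 14/5 (Q(w) = 14*(1/5) = 14/5)
J(U, d) = 3 + d + U*d**2 (J(U, d) = 3 + ((d*U)*d + d) = 3 + ((U*d)*d + d) = 3 + (U*d**2 + d) = 3 + (d + U*d**2) = 3 + d + U*d**2)
c = -1/5 (c = 14/5 - 1*3 = 14/5 - 3 = -1/5 ≈ -0.20000)
(J(-8, 2*1) + c)**2 = ((3 + 2*1 - 8*(2*1)**2) - 1/5)**2 = ((3 + 2 - 8*2**2) - 1/5)**2 = ((3 + 2 - 8*4) - 1/5)**2 = ((3 + 2 - 32) - 1/5)**2 = (-27 - 1/5)**2 = (-136/5)**2 = 18496/25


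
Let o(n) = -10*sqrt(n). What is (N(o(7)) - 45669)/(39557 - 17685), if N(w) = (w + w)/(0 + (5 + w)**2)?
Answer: -166463617/79723440 - 29*sqrt(7)/19930860 ≈ -2.0880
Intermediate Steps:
N(w) = 2*w/(5 + w)**2 (N(w) = (2*w)/((5 + w)**2) = (2*w)/(5 + w)**2 = 2*w/(5 + w)**2)
(N(o(7)) - 45669)/(39557 - 17685) = (2*(-10*sqrt(7))/(5 - 10*sqrt(7))**2 - 45669)/(39557 - 17685) = (-20*sqrt(7)/(5 - 10*sqrt(7))**2 - 45669)/21872 = (-45669 - 20*sqrt(7)/(5 - 10*sqrt(7))**2)*(1/21872) = -45669/21872 - 5*sqrt(7)/(5468*(5 - 10*sqrt(7))**2)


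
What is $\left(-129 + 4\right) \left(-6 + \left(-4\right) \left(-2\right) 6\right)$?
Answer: $-5250$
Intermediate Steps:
$\left(-129 + 4\right) \left(-6 + \left(-4\right) \left(-2\right) 6\right) = - 125 \left(-6 + 8 \cdot 6\right) = - 125 \left(-6 + 48\right) = \left(-125\right) 42 = -5250$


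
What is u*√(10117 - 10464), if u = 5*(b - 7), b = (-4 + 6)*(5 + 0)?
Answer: 15*I*√347 ≈ 279.42*I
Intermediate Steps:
b = 10 (b = 2*5 = 10)
u = 15 (u = 5*(10 - 7) = 5*3 = 15)
u*√(10117 - 10464) = 15*√(10117 - 10464) = 15*√(-347) = 15*(I*√347) = 15*I*√347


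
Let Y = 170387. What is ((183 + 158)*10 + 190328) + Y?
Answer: 364125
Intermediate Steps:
((183 + 158)*10 + 190328) + Y = ((183 + 158)*10 + 190328) + 170387 = (341*10 + 190328) + 170387 = (3410 + 190328) + 170387 = 193738 + 170387 = 364125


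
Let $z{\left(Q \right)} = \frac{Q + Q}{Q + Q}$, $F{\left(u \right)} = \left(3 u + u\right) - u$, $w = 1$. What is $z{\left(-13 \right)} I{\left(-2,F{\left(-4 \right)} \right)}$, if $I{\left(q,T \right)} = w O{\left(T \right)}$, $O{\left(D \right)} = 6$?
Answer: $6$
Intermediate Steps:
$F{\left(u \right)} = 3 u$ ($F{\left(u \right)} = 4 u - u = 3 u$)
$z{\left(Q \right)} = 1$ ($z{\left(Q \right)} = \frac{2 Q}{2 Q} = 2 Q \frac{1}{2 Q} = 1$)
$I{\left(q,T \right)} = 6$ ($I{\left(q,T \right)} = 1 \cdot 6 = 6$)
$z{\left(-13 \right)} I{\left(-2,F{\left(-4 \right)} \right)} = 1 \cdot 6 = 6$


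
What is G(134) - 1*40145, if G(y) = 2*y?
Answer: -39877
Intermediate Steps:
G(134) - 1*40145 = 2*134 - 1*40145 = 268 - 40145 = -39877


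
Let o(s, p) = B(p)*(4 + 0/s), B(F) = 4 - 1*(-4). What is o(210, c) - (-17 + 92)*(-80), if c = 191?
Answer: 6032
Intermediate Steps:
B(F) = 8 (B(F) = 4 + 4 = 8)
o(s, p) = 32 (o(s, p) = 8*(4 + 0/s) = 8*(4 + 0) = 8*4 = 32)
o(210, c) - (-17 + 92)*(-80) = 32 - (-17 + 92)*(-80) = 32 - 75*(-80) = 32 - 1*(-6000) = 32 + 6000 = 6032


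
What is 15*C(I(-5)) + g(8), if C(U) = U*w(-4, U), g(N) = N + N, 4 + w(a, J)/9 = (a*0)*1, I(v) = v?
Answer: 2716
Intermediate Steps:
w(a, J) = -36 (w(a, J) = -36 + 9*((a*0)*1) = -36 + 9*(0*1) = -36 + 9*0 = -36 + 0 = -36)
g(N) = 2*N
C(U) = -36*U (C(U) = U*(-36) = -36*U)
15*C(I(-5)) + g(8) = 15*(-36*(-5)) + 2*8 = 15*180 + 16 = 2700 + 16 = 2716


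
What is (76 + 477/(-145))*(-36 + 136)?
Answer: 210860/29 ≈ 7271.0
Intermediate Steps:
(76 + 477/(-145))*(-36 + 136) = (76 + 477*(-1/145))*100 = (76 - 477/145)*100 = (10543/145)*100 = 210860/29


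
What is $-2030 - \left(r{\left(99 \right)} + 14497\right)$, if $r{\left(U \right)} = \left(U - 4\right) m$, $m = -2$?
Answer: $-16337$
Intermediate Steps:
$r{\left(U \right)} = 8 - 2 U$ ($r{\left(U \right)} = \left(U - 4\right) \left(-2\right) = \left(-4 + U\right) \left(-2\right) = 8 - 2 U$)
$-2030 - \left(r{\left(99 \right)} + 14497\right) = -2030 - \left(\left(8 - 198\right) + 14497\right) = -2030 - \left(-190 + 14497\right) = -2030 - 14307 = -16337$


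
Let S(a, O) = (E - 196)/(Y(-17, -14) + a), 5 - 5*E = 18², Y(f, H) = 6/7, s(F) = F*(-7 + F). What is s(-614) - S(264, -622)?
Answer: 1178201491/3090 ≈ 3.8130e+5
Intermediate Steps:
Y(f, H) = 6/7 (Y(f, H) = 6*(⅐) = 6/7)
E = -319/5 (E = 1 - ⅕*18² = 1 - ⅕*324 = 1 - 324/5 = -319/5 ≈ -63.800)
S(a, O) = -1299/(5*(6/7 + a)) (S(a, O) = (-319/5 - 196)/(6/7 + a) = -1299/(5*(6/7 + a)))
s(-614) - S(264, -622) = -614*(-7 - 614) - (-9093)/(30 + 35*264) = -614*(-621) - (-9093)/(30 + 9240) = 381294 - (-9093)/9270 = 381294 - 1*(-3031/3090) = 381294 + 3031/3090 = 1178201491/3090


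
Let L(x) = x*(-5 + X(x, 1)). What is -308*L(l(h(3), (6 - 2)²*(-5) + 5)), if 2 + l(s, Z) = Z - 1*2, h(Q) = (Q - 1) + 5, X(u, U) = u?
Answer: -2043888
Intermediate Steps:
h(Q) = 4 + Q (h(Q) = (-1 + Q) + 5 = 4 + Q)
l(s, Z) = -4 + Z (l(s, Z) = -2 + (Z - 1*2) = -2 + (Z - 2) = -2 + (-2 + Z) = -4 + Z)
L(x) = x*(-5 + x)
-308*L(l(h(3), (6 - 2)²*(-5) + 5)) = -308*(-4 + ((6 - 2)²*(-5) + 5))*(-5 + (-4 + ((6 - 2)²*(-5) + 5))) = -308*(-4 + (4²*(-5) + 5))*(-5 + (-4 + (4²*(-5) + 5))) = -308*(-4 + (16*(-5) + 5))*(-5 + (-4 + (16*(-5) + 5))) = -308*(-4 + (-80 + 5))*(-5 + (-4 + (-80 + 5))) = -308*(-4 - 75)*(-5 + (-4 - 75)) = -(-24332)*(-5 - 79) = -(-24332)*(-84) = -308*6636 = -2043888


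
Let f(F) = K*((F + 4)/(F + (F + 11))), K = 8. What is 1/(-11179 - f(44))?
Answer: -33/369035 ≈ -8.9422e-5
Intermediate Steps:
f(F) = 8*(4 + F)/(11 + 2*F) (f(F) = 8*((F + 4)/(F + (F + 11))) = 8*((4 + F)/(F + (11 + F))) = 8*((4 + F)/(11 + 2*F)) = 8*(4 + F)/(11 + 2*F))
1/(-11179 - f(44)) = 1/(-11179 - 8*(4 + 44)/(11 + 2*44)) = 1/(-11179 - 8*48/(11 + 88)) = 1/(-11179 - 8*48/99) = 1/(-11179 - 1*128/33) = 1/(-11179 - 128/33) = 1/(-369035/33) = -33/369035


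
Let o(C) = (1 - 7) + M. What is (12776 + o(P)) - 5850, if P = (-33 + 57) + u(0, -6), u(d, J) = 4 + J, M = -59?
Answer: 6861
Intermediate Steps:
P = 22 (P = (-33 + 57) + (4 - 6) = 24 - 2 = 22)
o(C) = -65 (o(C) = (1 - 7) - 59 = -6 - 59 = -65)
(12776 + o(P)) - 5850 = (12776 - 65) - 5850 = 12711 - 5850 = 6861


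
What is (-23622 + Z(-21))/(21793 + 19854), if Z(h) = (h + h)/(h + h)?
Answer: -23621/41647 ≈ -0.56717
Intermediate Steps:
Z(h) = 1 (Z(h) = (2*h)/((2*h)) = (2*h)*(1/(2*h)) = 1)
(-23622 + Z(-21))/(21793 + 19854) = (-23622 + 1)/(21793 + 19854) = -23621/41647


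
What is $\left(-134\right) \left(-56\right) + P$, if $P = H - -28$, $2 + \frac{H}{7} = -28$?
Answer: $7322$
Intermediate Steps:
$H = -210$ ($H = -14 + 7 \left(-28\right) = -14 - 196 = -210$)
$P = -182$ ($P = -210 - -28 = -210 + 28 = -182$)
$\left(-134\right) \left(-56\right) + P = \left(-134\right) \left(-56\right) - 182 = 7504 - 182 = 7322$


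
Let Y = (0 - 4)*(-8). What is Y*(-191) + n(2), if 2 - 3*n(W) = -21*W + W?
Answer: -6098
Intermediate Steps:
n(W) = 2/3 + 20*W/3 (n(W) = 2/3 - (-21*W + W)/3 = 2/3 - (-20)*W/3 = 2/3 + 20*W/3)
Y = 32 (Y = -4*(-8) = 32)
Y*(-191) + n(2) = 32*(-191) + (2/3 + (20/3)*2) = -6112 + (2/3 + 40/3) = -6112 + 14 = -6098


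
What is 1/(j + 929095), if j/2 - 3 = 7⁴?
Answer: 1/933903 ≈ 1.0708e-6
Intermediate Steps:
j = 4808 (j = 6 + 2*7⁴ = 6 + 2*2401 = 6 + 4802 = 4808)
1/(j + 929095) = 1/(4808 + 929095) = 1/933903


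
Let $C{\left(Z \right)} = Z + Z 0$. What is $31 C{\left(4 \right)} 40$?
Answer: $4960$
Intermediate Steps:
$C{\left(Z \right)} = Z$ ($C{\left(Z \right)} = Z + 0 = Z$)
$31 C{\left(4 \right)} 40 = 31 \cdot 4 \cdot 40 = 124 \cdot 40 = 4960$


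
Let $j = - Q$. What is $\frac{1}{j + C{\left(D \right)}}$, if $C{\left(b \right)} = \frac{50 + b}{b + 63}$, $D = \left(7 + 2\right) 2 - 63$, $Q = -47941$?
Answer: $\frac{18}{862943} \approx 2.0859 \cdot 10^{-5}$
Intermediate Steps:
$D = -45$ ($D = 9 \cdot 2 - 63 = 18 - 63 = -45$)
$C{\left(b \right)} = \frac{50 + b}{63 + b}$
$j = 47941$ ($j = \left(-1\right) \left(-47941\right) = 47941$)
$\frac{1}{j + C{\left(D \right)}} = \frac{1}{47941 + \frac{50 - 45}{63 - 45}} = \frac{1}{47941 + \frac{1}{18} \cdot 5} = \frac{1}{47941 + \frac{5}{18}} = \frac{1}{\frac{862943}{18}} = \frac{18}{862943}$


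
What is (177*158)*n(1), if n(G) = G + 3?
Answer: 111864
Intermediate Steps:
n(G) = 3 + G
(177*158)*n(1) = (177*158)*(3 + 1) = 27966*4 = 111864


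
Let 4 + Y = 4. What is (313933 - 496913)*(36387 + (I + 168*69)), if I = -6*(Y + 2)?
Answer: -8777001660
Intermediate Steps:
Y = 0 (Y = -4 + 4 = 0)
I = -12 (I = -6*(0 + 2) = -6*2 = -12)
(313933 - 496913)*(36387 + (I + 168*69)) = (313933 - 496913)*(36387 + (-12 + 168*69)) = -182980*(36387 + (-12 + 11592)) = -182980*(36387 + 11580) = -182980*47967 = -8777001660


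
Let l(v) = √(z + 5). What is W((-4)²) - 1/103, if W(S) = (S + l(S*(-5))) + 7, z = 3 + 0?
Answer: 2368/103 + 2*√2 ≈ 25.819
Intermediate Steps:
z = 3
l(v) = 2*√2 (l(v) = √(3 + 5) = √8 = 2*√2)
W(S) = 7 + S + 2*√2 (W(S) = (S + 2*√2) + 7 = 7 + S + 2*√2)
W((-4)²) - 1/103 = (7 + (-4)² + 2*√2) - 1/103 = (7 + 16 + 2*√2) - 1*1/103 = (23 + 2*√2) - 1/103 = 2368/103 + 2*√2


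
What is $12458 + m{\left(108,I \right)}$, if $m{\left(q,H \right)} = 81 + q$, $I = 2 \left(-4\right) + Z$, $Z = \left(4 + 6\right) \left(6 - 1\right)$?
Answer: $12647$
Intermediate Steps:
$Z = 50$ ($Z = 10 \cdot 5 = 50$)
$I = 42$ ($I = 2 \left(-4\right) + 50 = -8 + 50 = 42$)
$12458 + m{\left(108,I \right)} = 12458 + \left(81 + 108\right) = 12458 + 189 = 12647$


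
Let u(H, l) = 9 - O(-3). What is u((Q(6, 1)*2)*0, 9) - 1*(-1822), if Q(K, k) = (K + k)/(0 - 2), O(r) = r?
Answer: 1834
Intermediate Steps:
Q(K, k) = -K/2 - k/2 (Q(K, k) = (K + k)/(-2) = (K + k)*(-½) = -K/2 - k/2)
u(H, l) = 12 (u(H, l) = 9 - 1*(-3) = 9 + 3 = 12)
u((Q(6, 1)*2)*0, 9) - 1*(-1822) = 12 - 1*(-1822) = 12 + 1822 = 1834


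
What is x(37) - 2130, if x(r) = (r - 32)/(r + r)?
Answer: -157615/74 ≈ -2129.9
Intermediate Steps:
x(r) = (-32 + r)/(2*r) (x(r) = (-32 + r)/((2*r)) = (-32 + r)*(1/(2*r)) = (-32 + r)/(2*r))
x(37) - 2130 = (1/2)*(-32 + 37)/37 - 2130 = (1/2)*(1/37)*5 - 2130 = 5/74 - 2130 = -157615/74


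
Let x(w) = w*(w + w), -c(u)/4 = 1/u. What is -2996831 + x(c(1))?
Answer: -2996799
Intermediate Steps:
c(u) = -4/u
x(w) = 2*w² (x(w) = w*(2*w) = 2*w²)
-2996831 + x(c(1)) = -2996831 + 2*(-4/1)² = -2996831 + 2*(-4*1)² = -2996831 + 2*(-4)² = -2996831 + 2*16 = -2996831 + 32 = -2996799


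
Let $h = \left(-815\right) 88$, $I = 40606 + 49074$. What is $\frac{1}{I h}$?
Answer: $- \frac{1}{6431849600} \approx -1.5548 \cdot 10^{-10}$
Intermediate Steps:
$I = 89680$
$h = -71720$
$\frac{1}{I h} = \frac{1}{89680 \left(-71720\right)} = \frac{1}{89680} \left(- \frac{1}{71720}\right) = - \frac{1}{6431849600}$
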